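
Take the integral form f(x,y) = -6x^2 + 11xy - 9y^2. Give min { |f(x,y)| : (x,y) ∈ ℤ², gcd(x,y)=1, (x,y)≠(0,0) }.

translate: b→1 (≡-11 mod 12), so (6,-11,9)→(6,1,4)
flip: (6,1,4)→(4,-1,6)
reduced (well bottom): (4,-1,6) with a≤c, −a<b≤a
well minimum |f| = |-4| = 4 (negative-definite)

4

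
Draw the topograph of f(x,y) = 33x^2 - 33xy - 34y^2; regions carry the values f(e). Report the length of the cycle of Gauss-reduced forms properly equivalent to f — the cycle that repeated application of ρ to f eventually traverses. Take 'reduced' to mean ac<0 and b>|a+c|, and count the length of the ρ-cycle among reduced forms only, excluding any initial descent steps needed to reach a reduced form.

D = 5577, ⌊√D⌋ = 74
descent: ρ → (-34,33,33)  [lands on river]
river: ρ → (33,33,-34)
river: ρ → (-34,35,32)
river: ρ → (32,29,-37)
river: ρ → (-37,45,24)
river: ρ → (24,51,-31)
river: ρ → (-31,73,2)
river: ρ → (2,71,-67)
river: ρ → (-67,63,6)
river: ρ → (6,69,-34)
river: ρ → (-34,67,8)
river: ρ → (8,61,-58)
river: ρ → (-58,55,11)
river: ρ → (11,55,-58)
river: ρ → (-58,61,8)
river: ρ → (8,67,-34)
river: ρ → (-34,69,6)
river: ρ → (6,63,-67)
river: ρ → (-67,71,2)
river: ρ → (2,73,-31)
river: ρ → (-31,51,24)
river: ρ → (24,45,-37)
river: ρ → (-37,29,32)
river: ρ → (32,35,-34)
ρ-cycle length = 24 (tail of 1 descent step not counted)

24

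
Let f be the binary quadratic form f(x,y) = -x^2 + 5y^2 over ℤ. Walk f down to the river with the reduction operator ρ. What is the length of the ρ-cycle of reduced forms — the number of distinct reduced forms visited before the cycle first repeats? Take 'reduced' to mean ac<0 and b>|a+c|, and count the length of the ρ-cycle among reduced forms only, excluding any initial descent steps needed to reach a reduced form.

D = 20, ⌊√D⌋ = 4
descent: ρ → (5,0,-1)
descent: ρ → (-1,4,1)  [lands on river]
river: ρ → (1,4,-1)
ρ-cycle length = 2 (tail of 2 descent steps not counted)

2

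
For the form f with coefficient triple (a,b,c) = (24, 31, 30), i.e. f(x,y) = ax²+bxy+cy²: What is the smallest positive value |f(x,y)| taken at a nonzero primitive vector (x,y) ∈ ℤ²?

translate: b→-17 (≡31 mod 48), so (24,31,30)→(24,-17,23)
flip: (24,-17,23)→(23,17,24)
reduced (well bottom): (23,17,24) with a≤c, −a<b≤a
well minimum = a = 23

23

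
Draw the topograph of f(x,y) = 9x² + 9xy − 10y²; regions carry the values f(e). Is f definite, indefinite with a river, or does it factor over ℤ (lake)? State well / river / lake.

D = b²−4ac = 9² − 4·9·(-10) = 441
D = 21² is a perfect square ⇒ form factors over ℤ ⇒ lakes

lake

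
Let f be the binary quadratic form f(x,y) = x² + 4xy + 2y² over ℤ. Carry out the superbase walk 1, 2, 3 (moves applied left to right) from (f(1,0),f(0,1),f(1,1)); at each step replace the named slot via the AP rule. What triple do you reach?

start (1,2,7) = (f(1,0),f(0,1),f(1,1))
replace slot 1: 2·(2+7) − 1 = 17 → (17,2,7)
replace slot 2: 2·(17+7) − 2 = 46 → (17,46,7)
replace slot 3: 2·(17+46) − 7 = 119 → (17,46,119)

17,46,119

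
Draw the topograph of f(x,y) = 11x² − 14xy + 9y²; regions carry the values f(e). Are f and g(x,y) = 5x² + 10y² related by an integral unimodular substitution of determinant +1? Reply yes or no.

D₁ = -200, D₂ = -200
f: translate: b→8 (≡-14 mod 22), so (11,-14,9)→(11,8,6)
f: flip: (11,8,6)→(6,-8,11)
f: translate: b→4 (≡-8 mod 12), so (6,-8,11)→(6,4,9)
f: reduced (well bottom): (6,4,9) with a≤c, −a<b≤a
g: reduced (well bottom): (5,0,10) with a≤c, −a<b≤a
reduced forms (6, 4, 9) vs (5, 0, 10) ⇒ inequivalent

no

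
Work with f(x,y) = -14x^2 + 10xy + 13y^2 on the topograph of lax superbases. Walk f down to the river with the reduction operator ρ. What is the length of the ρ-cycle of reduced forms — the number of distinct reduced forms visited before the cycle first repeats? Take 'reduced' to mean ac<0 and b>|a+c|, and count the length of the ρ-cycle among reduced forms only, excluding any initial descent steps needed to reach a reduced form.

D = 828, ⌊√D⌋ = 28
river: ρ → (13,16,-11)
river: ρ → (-11,28,1)
river: ρ → (1,28,-11)
river: ρ → (-11,16,13)
river: ρ → (13,10,-14)
river: ρ → (-14,18,9)
river: ρ → (9,18,-14)
river: ρ → (-14,10,13)
ρ-cycle length = 8 (tail of 0 descent steps not counted)

8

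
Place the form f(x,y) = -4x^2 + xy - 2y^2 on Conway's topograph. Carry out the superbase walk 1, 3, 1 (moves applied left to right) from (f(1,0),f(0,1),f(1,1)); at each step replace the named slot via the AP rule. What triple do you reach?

start (-4,-2,-5) = (f(1,0),f(0,1),f(1,1))
replace slot 1: 2·((-2)+(-5)) − (-4) = -10 → (-10,-2,-5)
replace slot 3: 2·((-10)+(-2)) − (-5) = -19 → (-10,-2,-19)
replace slot 1: 2·((-2)+(-19)) − (-10) = -32 → (-32,-2,-19)

-32,-2,-19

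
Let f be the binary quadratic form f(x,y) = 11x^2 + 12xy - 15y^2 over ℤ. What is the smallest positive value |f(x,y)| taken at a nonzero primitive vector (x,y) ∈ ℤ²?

river: ρ → (-15,18,8)
river: ρ → (8,14,-19)
river: ρ → (-19,24,3)
river: ρ → (3,24,-19)
river: ρ → (-19,14,8)
river: ρ → (8,18,-15)
river: ρ → (-15,12,11)
river: ρ → (11,10,-16)
river: ρ → (-16,22,5)
river: ρ → (5,28,-1)
river: ρ → (-1,28,5)
river: ρ → (5,22,-16)
river: ρ → (-16,10,11)
river: ρ → (11,12,-15)
closes: descent 0, river 14
min |a| on river = 1

1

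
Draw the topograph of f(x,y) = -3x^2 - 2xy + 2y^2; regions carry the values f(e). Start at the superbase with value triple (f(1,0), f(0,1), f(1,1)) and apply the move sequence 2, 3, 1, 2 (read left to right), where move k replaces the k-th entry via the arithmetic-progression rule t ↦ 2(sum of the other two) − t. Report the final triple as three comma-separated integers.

start (-3,2,-3) = (f(1,0),f(0,1),f(1,1))
replace slot 2: 2·((-3)+(-3)) − 2 = -14 → (-3,-14,-3)
replace slot 3: 2·((-3)+(-14)) − (-3) = -31 → (-3,-14,-31)
replace slot 1: 2·((-14)+(-31)) − (-3) = -87 → (-87,-14,-31)
replace slot 2: 2·((-87)+(-31)) − (-14) = -222 → (-87,-222,-31)

-87,-222,-31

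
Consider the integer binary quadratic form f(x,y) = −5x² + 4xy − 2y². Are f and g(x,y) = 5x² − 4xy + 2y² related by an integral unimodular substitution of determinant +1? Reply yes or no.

D₁ = -24, D₂ = -24
f is negative-definite; reduce −f:
−f: flip: (5,-4,2)→(2,4,5)
−f: translate: b→0 (≡4 mod 4), so (2,4,5)→(2,0,3)
−f: reduced (well bottom): (2,0,3) with a≤c, −a<b≤a
flip sign back: reduced form of f is (-2,0,-3)
g: flip: (5,-4,2)→(2,4,5)
g: translate: b→0 (≡4 mod 4), so (2,4,5)→(2,0,3)
g: reduced (well bottom): (2,0,3) with a≤c, −a<b≤a
reduced forms (-2, 0, -3) vs (2, 0, 3) ⇒ inequivalent

no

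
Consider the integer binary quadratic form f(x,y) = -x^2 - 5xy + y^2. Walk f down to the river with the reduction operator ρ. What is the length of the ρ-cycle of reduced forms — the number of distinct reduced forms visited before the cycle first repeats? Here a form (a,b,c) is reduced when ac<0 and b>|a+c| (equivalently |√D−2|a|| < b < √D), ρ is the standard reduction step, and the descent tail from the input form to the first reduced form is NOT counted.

D = 29, ⌊√D⌋ = 5
descent: ρ → (1,5,-1)  [lands on river]
river: ρ → (-1,5,1)
ρ-cycle length = 2 (tail of 1 descent step not counted)

2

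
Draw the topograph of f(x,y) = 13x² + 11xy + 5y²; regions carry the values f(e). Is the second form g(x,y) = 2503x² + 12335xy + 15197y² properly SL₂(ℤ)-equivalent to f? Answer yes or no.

D₁ = -139, D₂ = -139
f: flip: (13,11,5)→(5,-11,13)
f: translate: b→-1 (≡-11 mod 10), so (5,-11,13)→(5,-1,7)
f: reduced (well bottom): (5,-1,7) with a≤c, −a<b≤a
g: translate: b→2323 (≡12335 mod 5006), so (2503,12335,15197)→(2503,2323,539)
g: flip: (2503,2323,539)→(539,-2323,2503)
g: translate: b→-167 (≡-2323 mod 1078), so (539,-2323,2503)→(539,-167,13)
g: flip: (539,-167,13)→(13,167,539)
g: translate: b→11 (≡167 mod 26), so (13,167,539)→(13,11,5)
g: flip: (13,11,5)→(5,-11,13)
g: translate: b→-1 (≡-11 mod 10), so (5,-11,13)→(5,-1,7)
g: reduced (well bottom): (5,-1,7) with a≤c, −a<b≤a
reduced forms (5, -1, 7) vs (5, -1, 7) ⇒ equivalent

yes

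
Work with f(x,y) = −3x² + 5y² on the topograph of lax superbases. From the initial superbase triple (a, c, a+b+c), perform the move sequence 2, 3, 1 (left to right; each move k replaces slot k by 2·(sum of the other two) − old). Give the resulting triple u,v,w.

start (-3,5,2) = (f(1,0),f(0,1),f(1,1))
replace slot 2: 2·((-3)+2) − 5 = -7 → (-3,-7,2)
replace slot 3: 2·((-3)+(-7)) − 2 = -22 → (-3,-7,-22)
replace slot 1: 2·((-7)+(-22)) − (-3) = -55 → (-55,-7,-22)

-55,-7,-22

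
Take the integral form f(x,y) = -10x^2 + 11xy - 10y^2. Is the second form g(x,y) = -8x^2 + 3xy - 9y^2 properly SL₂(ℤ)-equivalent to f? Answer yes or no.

D₁ = -279, D₂ = -279
f is negative-definite; reduce −f:
−f: translate: b→9 (≡-11 mod 20), so (10,-11,10)→(10,9,9)
−f: flip: (10,9,9)→(9,-9,10)
−f: translate: b→9 (≡-9 mod 18), so (9,-9,10)→(9,9,10)
−f: reduced (well bottom): (9,9,10) with a≤c, −a<b≤a
flip sign back: reduced form of f is (-9,-9,-10)
g is negative-definite; reduce −g:
−g: reduced (well bottom): (8,-3,9) with a≤c, −a<b≤a
flip sign back: reduced form of g is (-8,3,-9)
reduced forms (-9, -9, -10) vs (-8, 3, -9) ⇒ inequivalent

no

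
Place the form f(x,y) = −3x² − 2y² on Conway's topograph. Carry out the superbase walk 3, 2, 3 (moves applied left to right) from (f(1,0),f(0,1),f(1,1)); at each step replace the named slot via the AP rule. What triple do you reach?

start (-3,-2,-5) = (f(1,0),f(0,1),f(1,1))
replace slot 3: 2·((-3)+(-2)) − (-5) = -5 → (-3,-2,-5)
replace slot 2: 2·((-3)+(-5)) − (-2) = -14 → (-3,-14,-5)
replace slot 3: 2·((-3)+(-14)) − (-5) = -29 → (-3,-14,-29)

-3,-14,-29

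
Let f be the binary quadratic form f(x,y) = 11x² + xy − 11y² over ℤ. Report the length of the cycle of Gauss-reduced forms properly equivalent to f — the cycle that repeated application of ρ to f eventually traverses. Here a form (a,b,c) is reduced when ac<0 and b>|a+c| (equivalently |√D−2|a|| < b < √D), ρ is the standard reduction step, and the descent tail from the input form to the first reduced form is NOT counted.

D = 485, ⌊√D⌋ = 22
river: ρ → (-11,21,1)
river: ρ → (1,21,-11)
river: ρ → (-11,1,11)
river: ρ → (11,21,-1)
river: ρ → (-1,21,11)
river: ρ → (11,1,-11)
ρ-cycle length = 6 (tail of 0 descent steps not counted)

6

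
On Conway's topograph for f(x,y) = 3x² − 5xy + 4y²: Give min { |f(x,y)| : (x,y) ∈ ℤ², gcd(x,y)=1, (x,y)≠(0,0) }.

translate: b→1 (≡-5 mod 6), so (3,-5,4)→(3,1,2)
flip: (3,1,2)→(2,-1,3)
reduced (well bottom): (2,-1,3) with a≤c, −a<b≤a
well minimum = a = 2

2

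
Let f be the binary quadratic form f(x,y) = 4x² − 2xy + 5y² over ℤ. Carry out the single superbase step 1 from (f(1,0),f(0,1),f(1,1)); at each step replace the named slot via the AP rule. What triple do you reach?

start (4,5,7) = (f(1,0),f(0,1),f(1,1))
replace slot 1: 2·(5+7) − 4 = 20 → (20,5,7)

20,5,7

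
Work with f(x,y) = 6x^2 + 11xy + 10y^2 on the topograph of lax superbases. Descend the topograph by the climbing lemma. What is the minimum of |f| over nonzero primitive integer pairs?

translate: b→-1 (≡11 mod 12), so (6,11,10)→(6,-1,5)
flip: (6,-1,5)→(5,1,6)
reduced (well bottom): (5,1,6) with a≤c, −a<b≤a
well minimum = a = 5

5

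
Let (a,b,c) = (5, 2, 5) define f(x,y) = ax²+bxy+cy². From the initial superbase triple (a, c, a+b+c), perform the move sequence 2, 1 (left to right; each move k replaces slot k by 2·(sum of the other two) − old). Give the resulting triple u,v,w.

start (5,5,12) = (f(1,0),f(0,1),f(1,1))
replace slot 2: 2·(5+12) − 5 = 29 → (5,29,12)
replace slot 1: 2·(29+12) − 5 = 77 → (77,29,12)

77,29,12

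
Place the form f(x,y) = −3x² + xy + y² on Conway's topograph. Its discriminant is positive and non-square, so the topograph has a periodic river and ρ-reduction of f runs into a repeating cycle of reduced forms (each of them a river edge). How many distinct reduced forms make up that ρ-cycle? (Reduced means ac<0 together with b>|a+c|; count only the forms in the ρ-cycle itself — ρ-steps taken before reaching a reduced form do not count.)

D = 13, ⌊√D⌋ = 3
descent: ρ → (1,3,-1)  [lands on river]
river: ρ → (-1,3,1)
ρ-cycle length = 2 (tail of 1 descent step not counted)

2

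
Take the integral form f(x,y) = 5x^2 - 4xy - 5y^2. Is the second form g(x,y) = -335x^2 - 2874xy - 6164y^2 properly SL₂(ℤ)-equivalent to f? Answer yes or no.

D₁ = 116, D₂ = 116
river cycle of f (length 10): (-5, 4, 5), (5, 6, -4), (-4, 10, 1), (1, 10, -4), (-4, 6, 5), (5, 4, -5), (-5, 6, 4), (4, 10, -1), (-1, 10, 4), (4, 6, -5)
river cycle of g (length 10): (-5, 4, 5), (5, 6, -4), (-4, 10, 1), (1, 10, -4), (-4, 6, 5), (5, 4, -5), (-5, 6, 4), (4, 10, -1), (-1, 10, 4), (4, 6, -5)
cycles coincide ⇒ equivalent

yes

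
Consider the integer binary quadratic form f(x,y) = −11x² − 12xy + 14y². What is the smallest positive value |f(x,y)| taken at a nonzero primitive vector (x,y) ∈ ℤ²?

descent: ρ → (14,12,-11)  [lands on river]
river: ρ → (-11,10,15)
river: ρ → (15,20,-6)
river: ρ → (-6,16,21)
river: ρ → (21,26,-1)
river: ρ → (-1,26,21)
river: ρ → (21,16,-6)
river: ρ → (-6,20,15)
river: ρ → (15,10,-11)
river: ρ → (-11,12,14)
river: ρ → (14,16,-9)
river: ρ → (-9,20,10)
river: ρ → (10,20,-9)
river: ρ → (-9,16,14)
closes: descent 1, river 14
min |a| on river = 1

1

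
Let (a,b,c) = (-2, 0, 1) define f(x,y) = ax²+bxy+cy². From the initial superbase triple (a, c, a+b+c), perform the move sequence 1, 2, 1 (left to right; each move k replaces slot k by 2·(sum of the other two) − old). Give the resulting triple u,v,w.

start (-2,1,-1) = (f(1,0),f(0,1),f(1,1))
replace slot 1: 2·(1+(-1)) − (-2) = 2 → (2,1,-1)
replace slot 2: 2·(2+(-1)) − 1 = 1 → (2,1,-1)
replace slot 1: 2·(1+(-1)) − 2 = -2 → (-2,1,-1)

-2,1,-1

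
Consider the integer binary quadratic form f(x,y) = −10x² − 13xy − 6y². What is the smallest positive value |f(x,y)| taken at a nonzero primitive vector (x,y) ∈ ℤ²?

translate: b→-7 (≡13 mod 20), so (10,13,6)→(10,-7,3)
flip: (10,-7,3)→(3,7,10)
translate: b→1 (≡7 mod 6), so (3,7,10)→(3,1,6)
reduced (well bottom): (3,1,6) with a≤c, −a<b≤a
well minimum |f| = |-3| = 3 (negative-definite)

3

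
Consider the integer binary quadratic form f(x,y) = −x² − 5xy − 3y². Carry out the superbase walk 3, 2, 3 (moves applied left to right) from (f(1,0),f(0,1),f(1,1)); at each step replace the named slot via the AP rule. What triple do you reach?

start (-1,-3,-9) = (f(1,0),f(0,1),f(1,1))
replace slot 3: 2·((-1)+(-3)) − (-9) = 1 → (-1,-3,1)
replace slot 2: 2·((-1)+1) − (-3) = 3 → (-1,3,1)
replace slot 3: 2·((-1)+3) − 1 = 3 → (-1,3,3)

-1,3,3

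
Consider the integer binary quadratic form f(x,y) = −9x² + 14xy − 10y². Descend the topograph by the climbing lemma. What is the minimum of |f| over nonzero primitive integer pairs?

translate: b→4 (≡-14 mod 18), so (9,-14,10)→(9,4,5)
flip: (9,4,5)→(5,-4,9)
reduced (well bottom): (5,-4,9) with a≤c, −a<b≤a
well minimum |f| = |-5| = 5 (negative-definite)

5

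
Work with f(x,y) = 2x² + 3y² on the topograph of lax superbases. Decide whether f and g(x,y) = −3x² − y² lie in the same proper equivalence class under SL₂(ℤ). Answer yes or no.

D₁ = -24, D₂ = -12
discriminants differ ⇒ not SL₂(ℤ)-equivalent

no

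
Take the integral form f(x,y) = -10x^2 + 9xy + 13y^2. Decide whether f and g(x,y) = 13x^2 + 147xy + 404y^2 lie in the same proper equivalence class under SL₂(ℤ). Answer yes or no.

D₁ = 601, D₂ = 601
river cycle of f (length 66): (13, 17, -6), (-6, 19, 10), (10, 21, -4), (-4, 19, 15), (15, 11, -8), (-8, 21, 5), (5, 19, -12), (-12, 5, 12), (12, 19, -5), (-5, 21, 8), … (56 more)
river cycle of g (length 66): (13, 17, -6), (-6, 19, 10), (10, 21, -4), (-4, 19, 15), (15, 11, -8), (-8, 21, 5), (5, 19, -12), (-12, 5, 12), (12, 19, -5), (-5, 21, 8), … (56 more)
cycles coincide ⇒ equivalent

yes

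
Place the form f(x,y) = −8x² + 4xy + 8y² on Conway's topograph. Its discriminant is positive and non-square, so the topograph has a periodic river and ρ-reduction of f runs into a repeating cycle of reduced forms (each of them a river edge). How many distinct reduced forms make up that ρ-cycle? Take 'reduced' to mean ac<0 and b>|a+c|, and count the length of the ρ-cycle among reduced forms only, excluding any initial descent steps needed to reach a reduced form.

D = 272, ⌊√D⌋ = 16
river: ρ → (8,12,-4)
river: ρ → (-4,12,8)
river: ρ → (8,4,-8)
river: ρ → (-8,12,4)
river: ρ → (4,12,-8)
river: ρ → (-8,4,8)
ρ-cycle length = 6 (tail of 0 descent steps not counted)

6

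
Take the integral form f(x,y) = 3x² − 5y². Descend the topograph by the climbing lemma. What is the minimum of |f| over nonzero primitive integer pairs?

descent: ρ → (-5,0,3)
descent: ρ → (3,6,-2)  [lands on river]
river: ρ → (-2,6,3)
closes: descent 2, river 2
min |a| on river = 2

2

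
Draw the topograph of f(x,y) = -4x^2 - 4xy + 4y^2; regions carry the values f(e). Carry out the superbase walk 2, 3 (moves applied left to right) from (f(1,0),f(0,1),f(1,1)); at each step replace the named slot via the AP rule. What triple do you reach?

start (-4,4,-4) = (f(1,0),f(0,1),f(1,1))
replace slot 2: 2·((-4)+(-4)) − 4 = -20 → (-4,-20,-4)
replace slot 3: 2·((-4)+(-20)) − (-4) = -44 → (-4,-20,-44)

-4,-20,-44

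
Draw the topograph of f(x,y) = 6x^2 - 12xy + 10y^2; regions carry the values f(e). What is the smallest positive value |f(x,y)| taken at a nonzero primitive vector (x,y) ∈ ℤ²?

translate: b→0 (≡-12 mod 12), so (6,-12,10)→(6,0,4)
flip: (6,0,4)→(4,0,6)
reduced (well bottom): (4,0,6) with a≤c, −a<b≤a
well minimum = a = 4

4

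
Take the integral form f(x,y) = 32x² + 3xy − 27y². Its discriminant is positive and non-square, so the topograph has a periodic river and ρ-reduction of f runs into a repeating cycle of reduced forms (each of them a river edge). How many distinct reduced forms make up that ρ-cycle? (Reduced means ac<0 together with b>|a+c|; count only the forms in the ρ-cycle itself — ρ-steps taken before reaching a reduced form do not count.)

D = 3465, ⌊√D⌋ = 58
descent: ρ → (-27,51,8)  [lands on river]
river: ρ → (8,45,-45)
river: ρ → (-45,45,8)
river: ρ → (8,51,-27)
river: ρ → (-27,57,2)
river: ρ → (2,55,-55)
river: ρ → (-55,55,2)
river: ρ → (2,57,-27)
ρ-cycle length = 8 (tail of 1 descent step not counted)

8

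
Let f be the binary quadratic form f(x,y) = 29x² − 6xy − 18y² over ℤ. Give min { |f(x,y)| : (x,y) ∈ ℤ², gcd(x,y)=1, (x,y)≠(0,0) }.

descent: ρ → (-18,42,5)  [lands on river]
river: ρ → (5,38,-34)
river: ρ → (-34,30,9)
river: ρ → (9,42,-10)
river: ρ → (-10,38,17)
river: ρ → (17,30,-18)
closes: descent 1, river 6
min |a| on river = 5

5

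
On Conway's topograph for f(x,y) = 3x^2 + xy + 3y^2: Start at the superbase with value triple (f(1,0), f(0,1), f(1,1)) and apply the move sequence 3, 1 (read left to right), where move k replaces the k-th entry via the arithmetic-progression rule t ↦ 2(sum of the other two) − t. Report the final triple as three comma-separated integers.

start (3,3,7) = (f(1,0),f(0,1),f(1,1))
replace slot 3: 2·(3+3) − 7 = 5 → (3,3,5)
replace slot 1: 2·(3+5) − 3 = 13 → (13,3,5)

13,3,5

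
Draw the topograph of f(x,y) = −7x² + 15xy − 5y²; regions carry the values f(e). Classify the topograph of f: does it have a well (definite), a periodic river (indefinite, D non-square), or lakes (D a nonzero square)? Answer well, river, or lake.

D = b²−4ac = 15² − 4·(-7)·(-5) = 85
D > 0 non-square ⇒ indefinite ⇒ periodic river

river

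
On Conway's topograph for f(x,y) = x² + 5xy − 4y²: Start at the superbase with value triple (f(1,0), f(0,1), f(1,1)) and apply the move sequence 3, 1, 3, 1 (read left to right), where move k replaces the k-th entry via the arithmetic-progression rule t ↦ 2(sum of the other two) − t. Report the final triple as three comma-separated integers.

start (1,-4,2) = (f(1,0),f(0,1),f(1,1))
replace slot 3: 2·(1+(-4)) − 2 = -8 → (1,-4,-8)
replace slot 1: 2·((-4)+(-8)) − 1 = -25 → (-25,-4,-8)
replace slot 3: 2·((-25)+(-4)) − (-8) = -50 → (-25,-4,-50)
replace slot 1: 2·((-4)+(-50)) − (-25) = -83 → (-83,-4,-50)

-83,-4,-50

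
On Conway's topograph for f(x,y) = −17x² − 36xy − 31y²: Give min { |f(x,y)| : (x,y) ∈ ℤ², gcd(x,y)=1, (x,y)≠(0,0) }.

translate: b→2 (≡36 mod 34), so (17,36,31)→(17,2,12)
flip: (17,2,12)→(12,-2,17)
reduced (well bottom): (12,-2,17) with a≤c, −a<b≤a
well minimum |f| = |-12| = 12 (negative-definite)

12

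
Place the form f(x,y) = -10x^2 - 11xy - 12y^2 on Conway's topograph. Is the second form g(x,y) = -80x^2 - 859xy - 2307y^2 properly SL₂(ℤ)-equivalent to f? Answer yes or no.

D₁ = -359, D₂ = -359
f is negative-definite; reduce −f:
−f: translate: b→-9 (≡11 mod 20), so (10,11,12)→(10,-9,11)
−f: reduced (well bottom): (10,-9,11) with a≤c, −a<b≤a
flip sign back: reduced form of f is (-10,9,-11)
g is negative-definite; reduce −g:
−g: translate: b→59 (≡859 mod 160), so (80,859,2307)→(80,59,12)
−g: flip: (80,59,12)→(12,-59,80)
−g: translate: b→-11 (≡-59 mod 24), so (12,-59,80)→(12,-11,10)
−g: flip: (12,-11,10)→(10,11,12)
−g: translate: b→-9 (≡11 mod 20), so (10,11,12)→(10,-9,11)
−g: reduced (well bottom): (10,-9,11) with a≤c, −a<b≤a
flip sign back: reduced form of g is (-10,9,-11)
reduced forms (-10, 9, -11) vs (-10, 9, -11) ⇒ equivalent

yes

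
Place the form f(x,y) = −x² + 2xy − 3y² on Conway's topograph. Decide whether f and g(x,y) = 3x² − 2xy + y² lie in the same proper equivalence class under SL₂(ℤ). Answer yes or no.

D₁ = -8, D₂ = -8
f is negative-definite; reduce −f:
−f: translate: b→0 (≡-2 mod 2), so (1,-2,3)→(1,0,2)
−f: reduced (well bottom): (1,0,2) with a≤c, −a<b≤a
flip sign back: reduced form of f is (-1,0,-2)
g: flip: (3,-2,1)→(1,2,3)
g: translate: b→0 (≡2 mod 2), so (1,2,3)→(1,0,2)
g: reduced (well bottom): (1,0,2) with a≤c, −a<b≤a
reduced forms (-1, 0, -2) vs (1, 0, 2) ⇒ inequivalent

no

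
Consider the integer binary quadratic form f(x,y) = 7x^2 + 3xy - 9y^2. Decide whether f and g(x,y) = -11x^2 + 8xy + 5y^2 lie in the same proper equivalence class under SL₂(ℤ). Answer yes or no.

D₁ = 261, D₂ = 284
discriminants differ ⇒ not SL₂(ℤ)-equivalent

no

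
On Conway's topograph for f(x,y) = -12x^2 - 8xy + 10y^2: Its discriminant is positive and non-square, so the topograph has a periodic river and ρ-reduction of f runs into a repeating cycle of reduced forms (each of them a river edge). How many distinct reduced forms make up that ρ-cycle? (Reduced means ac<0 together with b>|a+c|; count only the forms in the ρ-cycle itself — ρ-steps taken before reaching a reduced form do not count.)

D = 544, ⌊√D⌋ = 23
descent: ρ → (10,8,-12)  [lands on river]
river: ρ → (-12,16,6)
river: ρ → (6,20,-6)
river: ρ → (-6,16,12)
river: ρ → (12,8,-10)
river: ρ → (-10,12,10)
ρ-cycle length = 6 (tail of 1 descent step not counted)

6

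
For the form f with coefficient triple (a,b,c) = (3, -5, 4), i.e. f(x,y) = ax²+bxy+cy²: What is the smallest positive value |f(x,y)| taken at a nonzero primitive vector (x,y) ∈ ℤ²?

translate: b→1 (≡-5 mod 6), so (3,-5,4)→(3,1,2)
flip: (3,1,2)→(2,-1,3)
reduced (well bottom): (2,-1,3) with a≤c, −a<b≤a
well minimum = a = 2

2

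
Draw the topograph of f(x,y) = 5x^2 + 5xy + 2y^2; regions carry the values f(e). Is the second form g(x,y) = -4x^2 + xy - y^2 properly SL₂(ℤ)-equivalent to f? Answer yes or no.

D₁ = -15, D₂ = -15
f: flip: (5,5,2)→(2,-5,5)
f: translate: b→-1 (≡-5 mod 4), so (2,-5,5)→(2,-1,2)
f: flip: (2,-1,2)→(2,1,2)
f: reduced (well bottom): (2,1,2) with a≤c, −a<b≤a
g is negative-definite; reduce −g:
−g: flip: (4,-1,1)→(1,1,4)
−g: reduced (well bottom): (1,1,4) with a≤c, −a<b≤a
flip sign back: reduced form of g is (-1,-1,-4)
reduced forms (2, 1, 2) vs (-1, -1, -4) ⇒ inequivalent

no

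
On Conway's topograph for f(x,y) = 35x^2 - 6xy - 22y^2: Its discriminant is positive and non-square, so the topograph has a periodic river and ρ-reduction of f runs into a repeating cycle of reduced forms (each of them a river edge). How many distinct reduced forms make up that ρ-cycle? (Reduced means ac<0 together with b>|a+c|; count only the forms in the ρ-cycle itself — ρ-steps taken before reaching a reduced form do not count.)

D = 3116, ⌊√D⌋ = 55
descent: ρ → (-22,50,7)  [lands on river]
river: ρ → (7,48,-29)
river: ρ → (-29,10,26)
river: ρ → (26,42,-13)
river: ρ → (-13,36,35)
river: ρ → (35,34,-14)
river: ρ → (-14,50,11)
river: ρ → (11,38,-38)
river: ρ → (-38,38,11)
river: ρ → (11,50,-14)
river: ρ → (-14,34,35)
river: ρ → (35,36,-13)
river: ρ → (-13,42,26)
river: ρ → (26,10,-29)
river: ρ → (-29,48,7)
river: ρ → (7,50,-22)
river: ρ → (-22,38,19)
river: ρ → (19,38,-22)
ρ-cycle length = 18 (tail of 1 descent step not counted)

18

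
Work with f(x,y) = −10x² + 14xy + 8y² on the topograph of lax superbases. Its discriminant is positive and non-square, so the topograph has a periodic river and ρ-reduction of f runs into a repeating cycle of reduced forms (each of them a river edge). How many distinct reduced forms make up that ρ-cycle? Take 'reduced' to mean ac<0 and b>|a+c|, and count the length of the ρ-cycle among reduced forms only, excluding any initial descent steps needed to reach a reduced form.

D = 516, ⌊√D⌋ = 22
river: ρ → (8,18,-6)
river: ρ → (-6,18,8)
river: ρ → (8,14,-10)
river: ρ → (-10,6,12)
river: ρ → (12,18,-4)
river: ρ → (-4,22,2)
river: ρ → (2,22,-4)
river: ρ → (-4,18,12)
river: ρ → (12,6,-10)
river: ρ → (-10,14,8)
ρ-cycle length = 10 (tail of 0 descent steps not counted)

10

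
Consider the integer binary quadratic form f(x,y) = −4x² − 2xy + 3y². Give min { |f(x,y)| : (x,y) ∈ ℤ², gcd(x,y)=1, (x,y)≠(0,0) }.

descent: ρ → (3,2,-4)  [lands on river]
river: ρ → (-4,6,1)
river: ρ → (1,6,-4)
river: ρ → (-4,2,3)
river: ρ → (3,4,-3)
river: ρ → (-3,2,4)
river: ρ → (4,6,-1)
river: ρ → (-1,6,4)
river: ρ → (4,2,-3)
river: ρ → (-3,4,3)
closes: descent 1, river 10
min |a| on river = 1

1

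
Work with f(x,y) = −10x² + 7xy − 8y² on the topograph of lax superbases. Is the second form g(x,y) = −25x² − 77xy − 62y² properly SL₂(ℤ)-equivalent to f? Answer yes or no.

D₁ = -271, D₂ = -271
f is negative-definite; reduce −f:
−f: flip: (10,-7,8)→(8,7,10)
−f: reduced (well bottom): (8,7,10) with a≤c, −a<b≤a
flip sign back: reduced form of f is (-8,-7,-10)
g is negative-definite; reduce −g:
−g: translate: b→-23 (≡77 mod 50), so (25,77,62)→(25,-23,8)
−g: flip: (25,-23,8)→(8,23,25)
−g: translate: b→7 (≡23 mod 16), so (8,23,25)→(8,7,10)
−g: reduced (well bottom): (8,7,10) with a≤c, −a<b≤a
flip sign back: reduced form of g is (-8,-7,-10)
reduced forms (-8, -7, -10) vs (-8, -7, -10) ⇒ equivalent

yes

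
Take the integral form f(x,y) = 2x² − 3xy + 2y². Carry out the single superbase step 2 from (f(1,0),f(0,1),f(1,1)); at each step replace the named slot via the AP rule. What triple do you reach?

start (2,2,1) = (f(1,0),f(0,1),f(1,1))
replace slot 2: 2·(2+1) − 2 = 4 → (2,4,1)

2,4,1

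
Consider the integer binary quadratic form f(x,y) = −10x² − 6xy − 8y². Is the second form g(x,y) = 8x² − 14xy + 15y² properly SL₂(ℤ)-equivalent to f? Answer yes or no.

D₁ = -284, D₂ = -284
f is negative-definite; reduce −f:
−f: flip: (10,6,8)→(8,-6,10)
−f: reduced (well bottom): (8,-6,10) with a≤c, −a<b≤a
flip sign back: reduced form of f is (-8,6,-10)
g: translate: b→2 (≡-14 mod 16), so (8,-14,15)→(8,2,9)
g: reduced (well bottom): (8,2,9) with a≤c, −a<b≤a
reduced forms (-8, 6, -10) vs (8, 2, 9) ⇒ inequivalent

no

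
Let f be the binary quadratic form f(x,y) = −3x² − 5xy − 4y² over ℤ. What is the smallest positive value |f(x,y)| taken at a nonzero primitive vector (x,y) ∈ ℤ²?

translate: b→-1 (≡5 mod 6), so (3,5,4)→(3,-1,2)
flip: (3,-1,2)→(2,1,3)
reduced (well bottom): (2,1,3) with a≤c, −a<b≤a
well minimum |f| = |-2| = 2 (negative-definite)

2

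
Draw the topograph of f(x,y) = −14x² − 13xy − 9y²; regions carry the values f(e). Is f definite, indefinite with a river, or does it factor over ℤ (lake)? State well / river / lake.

D = b²−4ac = (-13)² − 4·(-14)·(-9) = -335
D < 0 ⇒ definite ⇒ every region one sign ⇒ single well

well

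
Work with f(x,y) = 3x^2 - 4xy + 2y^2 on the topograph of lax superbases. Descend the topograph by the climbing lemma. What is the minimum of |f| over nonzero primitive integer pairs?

translate: b→2 (≡-4 mod 6), so (3,-4,2)→(3,2,1)
flip: (3,2,1)→(1,-2,3)
translate: b→0 (≡-2 mod 2), so (1,-2,3)→(1,0,2)
reduced (well bottom): (1,0,2) with a≤c, −a<b≤a
well minimum = a = 1

1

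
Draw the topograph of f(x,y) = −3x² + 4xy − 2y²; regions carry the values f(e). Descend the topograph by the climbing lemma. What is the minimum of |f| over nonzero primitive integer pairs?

translate: b→2 (≡-4 mod 6), so (3,-4,2)→(3,2,1)
flip: (3,2,1)→(1,-2,3)
translate: b→0 (≡-2 mod 2), so (1,-2,3)→(1,0,2)
reduced (well bottom): (1,0,2) with a≤c, −a<b≤a
well minimum |f| = |-1| = 1 (negative-definite)

1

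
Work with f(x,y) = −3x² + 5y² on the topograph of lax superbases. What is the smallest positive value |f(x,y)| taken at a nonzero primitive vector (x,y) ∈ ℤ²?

descent: ρ → (5,0,-3)
descent: ρ → (-3,6,2)  [lands on river]
river: ρ → (2,6,-3)
closes: descent 2, river 2
min |a| on river = 2

2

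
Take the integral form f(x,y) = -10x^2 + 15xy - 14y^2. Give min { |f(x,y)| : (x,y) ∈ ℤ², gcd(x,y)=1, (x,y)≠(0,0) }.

translate: b→5 (≡-15 mod 20), so (10,-15,14)→(10,5,9)
flip: (10,5,9)→(9,-5,10)
reduced (well bottom): (9,-5,10) with a≤c, −a<b≤a
well minimum |f| = |-9| = 9 (negative-definite)

9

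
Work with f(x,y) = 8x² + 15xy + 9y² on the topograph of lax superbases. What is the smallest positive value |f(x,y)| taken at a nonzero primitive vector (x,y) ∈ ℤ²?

translate: b→-1 (≡15 mod 16), so (8,15,9)→(8,-1,2)
flip: (8,-1,2)→(2,1,8)
reduced (well bottom): (2,1,8) with a≤c, −a<b≤a
well minimum = a = 2

2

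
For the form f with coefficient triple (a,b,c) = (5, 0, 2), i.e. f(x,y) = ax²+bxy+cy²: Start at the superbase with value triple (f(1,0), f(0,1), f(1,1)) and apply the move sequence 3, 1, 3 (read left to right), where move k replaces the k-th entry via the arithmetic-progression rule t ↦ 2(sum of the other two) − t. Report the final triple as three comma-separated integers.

start (5,2,7) = (f(1,0),f(0,1),f(1,1))
replace slot 3: 2·(5+2) − 7 = 7 → (5,2,7)
replace slot 1: 2·(2+7) − 5 = 13 → (13,2,7)
replace slot 3: 2·(13+2) − 7 = 23 → (13,2,23)

13,2,23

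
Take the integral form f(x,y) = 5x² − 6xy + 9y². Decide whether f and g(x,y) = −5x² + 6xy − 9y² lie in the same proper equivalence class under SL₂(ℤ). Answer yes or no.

D₁ = -144, D₂ = -144
f: translate: b→4 (≡-6 mod 10), so (5,-6,9)→(5,4,8)
f: reduced (well bottom): (5,4,8) with a≤c, −a<b≤a
g is negative-definite; reduce −g:
−g: translate: b→4 (≡-6 mod 10), so (5,-6,9)→(5,4,8)
−g: reduced (well bottom): (5,4,8) with a≤c, −a<b≤a
flip sign back: reduced form of g is (-5,-4,-8)
reduced forms (5, 4, 8) vs (-5, -4, -8) ⇒ inequivalent

no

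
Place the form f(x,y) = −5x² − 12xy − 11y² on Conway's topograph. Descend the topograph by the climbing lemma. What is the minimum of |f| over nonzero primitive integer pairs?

translate: b→2 (≡12 mod 10), so (5,12,11)→(5,2,4)
flip: (5,2,4)→(4,-2,5)
reduced (well bottom): (4,-2,5) with a≤c, −a<b≤a
well minimum |f| = |-4| = 4 (negative-definite)

4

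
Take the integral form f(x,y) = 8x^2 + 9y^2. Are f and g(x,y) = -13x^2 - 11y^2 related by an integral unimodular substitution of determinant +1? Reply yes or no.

D₁ = -288, D₂ = -572
discriminants differ ⇒ not SL₂(ℤ)-equivalent

no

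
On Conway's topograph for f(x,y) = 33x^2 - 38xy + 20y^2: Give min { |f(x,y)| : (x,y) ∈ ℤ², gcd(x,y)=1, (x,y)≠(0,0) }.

translate: b→28 (≡-38 mod 66), so (33,-38,20)→(33,28,15)
flip: (33,28,15)→(15,-28,33)
translate: b→2 (≡-28 mod 30), so (15,-28,33)→(15,2,20)
reduced (well bottom): (15,2,20) with a≤c, −a<b≤a
well minimum = a = 15

15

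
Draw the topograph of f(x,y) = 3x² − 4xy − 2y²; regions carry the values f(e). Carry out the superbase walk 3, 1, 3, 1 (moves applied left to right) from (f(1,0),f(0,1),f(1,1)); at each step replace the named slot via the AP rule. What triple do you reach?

start (3,-2,-3) = (f(1,0),f(0,1),f(1,1))
replace slot 3: 2·(3+(-2)) − (-3) = 5 → (3,-2,5)
replace slot 1: 2·((-2)+5) − 3 = 3 → (3,-2,5)
replace slot 3: 2·(3+(-2)) − 5 = -3 → (3,-2,-3)
replace slot 1: 2·((-2)+(-3)) − 3 = -13 → (-13,-2,-3)

-13,-2,-3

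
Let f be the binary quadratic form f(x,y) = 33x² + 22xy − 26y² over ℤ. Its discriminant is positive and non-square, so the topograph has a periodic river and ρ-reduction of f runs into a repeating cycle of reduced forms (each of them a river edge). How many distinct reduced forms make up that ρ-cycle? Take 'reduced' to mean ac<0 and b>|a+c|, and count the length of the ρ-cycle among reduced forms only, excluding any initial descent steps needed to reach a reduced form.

D = 3916, ⌊√D⌋ = 62
river: ρ → (-26,30,29)
river: ρ → (29,28,-27)
river: ρ → (-27,26,30)
river: ρ → (30,34,-23)
river: ρ → (-23,58,6)
river: ρ → (6,62,-3)
river: ρ → (-3,58,46)
river: ρ → (46,34,-15)
river: ρ → (-15,56,13)
river: ρ → (13,48,-31)
river: ρ → (-31,14,30)
river: ρ → (30,46,-15)
river: ρ → (-15,44,33)
river: ρ → (33,22,-26)
ρ-cycle length = 14 (tail of 0 descent steps not counted)

14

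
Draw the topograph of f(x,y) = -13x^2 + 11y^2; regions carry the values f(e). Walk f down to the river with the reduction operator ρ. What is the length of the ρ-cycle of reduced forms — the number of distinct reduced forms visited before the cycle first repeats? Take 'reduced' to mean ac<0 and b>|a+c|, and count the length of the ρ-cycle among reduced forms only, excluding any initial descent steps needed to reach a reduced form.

D = 572, ⌊√D⌋ = 23
descent: ρ → (11,22,-2)  [lands on river]
river: ρ → (-2,22,11)
ρ-cycle length = 2 (tail of 1 descent step not counted)

2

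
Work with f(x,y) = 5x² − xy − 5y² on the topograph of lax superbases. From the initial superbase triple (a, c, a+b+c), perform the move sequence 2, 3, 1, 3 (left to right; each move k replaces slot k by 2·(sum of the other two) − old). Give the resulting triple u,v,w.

start (5,-5,-1) = (f(1,0),f(0,1),f(1,1))
replace slot 2: 2·(5+(-1)) − (-5) = 13 → (5,13,-1)
replace slot 3: 2·(5+13) − (-1) = 37 → (5,13,37)
replace slot 1: 2·(13+37) − 5 = 95 → (95,13,37)
replace slot 3: 2·(95+13) − 37 = 179 → (95,13,179)

95,13,179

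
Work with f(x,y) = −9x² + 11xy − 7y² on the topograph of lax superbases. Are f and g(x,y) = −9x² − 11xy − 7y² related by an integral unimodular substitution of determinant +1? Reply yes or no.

D₁ = -131, D₂ = -131
f is negative-definite; reduce −f:
−f: translate: b→7 (≡-11 mod 18), so (9,-11,7)→(9,7,5)
−f: flip: (9,7,5)→(5,-7,9)
−f: translate: b→3 (≡-7 mod 10), so (5,-7,9)→(5,3,7)
−f: reduced (well bottom): (5,3,7) with a≤c, −a<b≤a
flip sign back: reduced form of f is (-5,-3,-7)
g is negative-definite; reduce −g:
−g: translate: b→-7 (≡11 mod 18), so (9,11,7)→(9,-7,5)
−g: flip: (9,-7,5)→(5,7,9)
−g: translate: b→-3 (≡7 mod 10), so (5,7,9)→(5,-3,7)
−g: reduced (well bottom): (5,-3,7) with a≤c, −a<b≤a
flip sign back: reduced form of g is (-5,3,-7)
reduced forms (-5, -3, -7) vs (-5, 3, -7) ⇒ inequivalent

no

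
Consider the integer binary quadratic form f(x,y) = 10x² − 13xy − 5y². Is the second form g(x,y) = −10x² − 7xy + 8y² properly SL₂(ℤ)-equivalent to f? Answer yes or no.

D₁ = 369, D₂ = 369
river cycle of f (length 16): (-5, 13, 10), (10, 7, -8), (-8, 9, 9), (9, 9, -8), (-8, 7, 10), (10, 13, -5), (-5, 17, 4), (4, 15, -9), (-9, 3, 10), (10, 17, -2), … (6 more)
river cycle of g (length 16): (8, 7, -10), (-10, 13, 5), (5, 17, -4), (-4, 15, 9), (9, 3, -10), (-10, 17, 2), (2, 19, -1), (-1, 19, 2), (2, 17, -10), (-10, 3, 9), … (6 more)
cycles differ ⇒ inequivalent

no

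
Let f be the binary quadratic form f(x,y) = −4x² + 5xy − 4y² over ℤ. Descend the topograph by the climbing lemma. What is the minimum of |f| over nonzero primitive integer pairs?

translate: b→3 (≡-5 mod 8), so (4,-5,4)→(4,3,3)
flip: (4,3,3)→(3,-3,4)
translate: b→3 (≡-3 mod 6), so (3,-3,4)→(3,3,4)
reduced (well bottom): (3,3,4) with a≤c, −a<b≤a
well minimum |f| = |-3| = 3 (negative-definite)

3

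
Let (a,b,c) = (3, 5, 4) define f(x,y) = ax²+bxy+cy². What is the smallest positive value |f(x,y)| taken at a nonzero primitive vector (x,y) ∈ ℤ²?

translate: b→-1 (≡5 mod 6), so (3,5,4)→(3,-1,2)
flip: (3,-1,2)→(2,1,3)
reduced (well bottom): (2,1,3) with a≤c, −a<b≤a
well minimum = a = 2

2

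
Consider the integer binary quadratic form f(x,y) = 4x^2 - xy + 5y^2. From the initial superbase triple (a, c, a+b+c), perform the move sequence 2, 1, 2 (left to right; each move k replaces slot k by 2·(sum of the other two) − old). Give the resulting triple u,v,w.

start (4,5,8) = (f(1,0),f(0,1),f(1,1))
replace slot 2: 2·(4+8) − 5 = 19 → (4,19,8)
replace slot 1: 2·(19+8) − 4 = 50 → (50,19,8)
replace slot 2: 2·(50+8) − 19 = 97 → (50,97,8)

50,97,8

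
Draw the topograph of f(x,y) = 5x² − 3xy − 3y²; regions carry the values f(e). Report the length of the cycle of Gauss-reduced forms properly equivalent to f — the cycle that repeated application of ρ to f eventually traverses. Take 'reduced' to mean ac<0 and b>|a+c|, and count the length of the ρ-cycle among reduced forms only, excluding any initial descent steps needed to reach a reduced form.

D = 69, ⌊√D⌋ = 8
descent: ρ → (-3,3,5)  [lands on river]
river: ρ → (5,7,-1)
river: ρ → (-1,7,5)
river: ρ → (5,3,-3)
ρ-cycle length = 4 (tail of 1 descent step not counted)

4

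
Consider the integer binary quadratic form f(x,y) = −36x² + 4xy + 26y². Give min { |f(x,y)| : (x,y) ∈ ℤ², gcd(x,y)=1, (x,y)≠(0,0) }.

descent: ρ → (26,48,-14)  [lands on river]
river: ρ → (-14,36,44)
river: ρ → (44,52,-6)
river: ρ → (-6,56,26)
closes: descent 1, river 4
min |a| on river = 6

6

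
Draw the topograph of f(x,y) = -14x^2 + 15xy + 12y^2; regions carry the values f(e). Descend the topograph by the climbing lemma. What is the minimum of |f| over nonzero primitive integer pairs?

river: ρ → (12,9,-17)
river: ρ → (-17,25,4)
river: ρ → (4,23,-23)
river: ρ → (-23,23,4)
river: ρ → (4,25,-17)
river: ρ → (-17,9,12)
river: ρ → (12,15,-14)
river: ρ → (-14,13,13)
river: ρ → (13,13,-14)
river: ρ → (-14,15,12)
closes: descent 0, river 10
min |a| on river = 4

4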